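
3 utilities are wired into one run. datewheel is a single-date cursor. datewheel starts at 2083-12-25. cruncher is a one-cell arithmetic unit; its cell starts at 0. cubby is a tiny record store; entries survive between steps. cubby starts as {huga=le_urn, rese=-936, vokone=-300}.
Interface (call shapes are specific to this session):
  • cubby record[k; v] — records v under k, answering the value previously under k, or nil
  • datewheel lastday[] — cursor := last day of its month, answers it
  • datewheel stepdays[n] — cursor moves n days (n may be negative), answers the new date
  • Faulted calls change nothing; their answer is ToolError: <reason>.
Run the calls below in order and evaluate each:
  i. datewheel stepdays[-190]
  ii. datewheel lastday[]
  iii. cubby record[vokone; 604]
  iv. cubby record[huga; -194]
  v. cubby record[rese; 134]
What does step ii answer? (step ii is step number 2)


[in] datewheel stepdays n: -190
  2083-06-18
[in] datewheel lastday
  2083-06-30
[in] cubby record k: vokone v: 604
  -300
[in] cubby record k: huga v: -194
  le_urn
[in] cubby record k: rese v: 134
  -936

Answer: 2083-06-30


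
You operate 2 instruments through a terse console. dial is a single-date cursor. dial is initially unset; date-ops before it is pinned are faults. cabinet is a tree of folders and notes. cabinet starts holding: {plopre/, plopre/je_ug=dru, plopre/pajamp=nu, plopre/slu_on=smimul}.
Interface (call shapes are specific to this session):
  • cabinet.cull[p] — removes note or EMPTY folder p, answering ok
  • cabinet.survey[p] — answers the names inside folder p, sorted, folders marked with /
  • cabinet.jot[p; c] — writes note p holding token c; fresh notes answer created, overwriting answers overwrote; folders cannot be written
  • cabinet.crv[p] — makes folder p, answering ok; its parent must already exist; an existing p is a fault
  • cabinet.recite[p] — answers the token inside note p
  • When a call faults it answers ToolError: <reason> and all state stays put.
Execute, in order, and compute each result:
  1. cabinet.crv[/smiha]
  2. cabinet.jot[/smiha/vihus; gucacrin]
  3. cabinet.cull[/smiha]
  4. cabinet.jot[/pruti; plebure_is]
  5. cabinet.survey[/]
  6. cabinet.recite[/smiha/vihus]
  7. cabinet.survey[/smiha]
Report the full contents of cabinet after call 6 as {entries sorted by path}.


~$ cabinet.crv p='/smiha'
= ok
~$ cabinet.jot p='/smiha/vihus' c='gucacrin'
= created
~$ cabinet.cull p='/smiha'
= ToolError: not empty
~$ cabinet.jot p='/pruti' c='plebure_is'
= created
~$ cabinet.survey p='/'
= [plopre/, pruti, smiha/]
~$ cabinet.recite p='/smiha/vihus'
= gucacrin
~$ cabinet.survey p='/smiha'
= [vihus]

Answer: {plopre/, plopre/je_ug=dru, plopre/pajamp=nu, plopre/slu_on=smimul, pruti=plebure_is, smiha/, smiha/vihus=gucacrin}


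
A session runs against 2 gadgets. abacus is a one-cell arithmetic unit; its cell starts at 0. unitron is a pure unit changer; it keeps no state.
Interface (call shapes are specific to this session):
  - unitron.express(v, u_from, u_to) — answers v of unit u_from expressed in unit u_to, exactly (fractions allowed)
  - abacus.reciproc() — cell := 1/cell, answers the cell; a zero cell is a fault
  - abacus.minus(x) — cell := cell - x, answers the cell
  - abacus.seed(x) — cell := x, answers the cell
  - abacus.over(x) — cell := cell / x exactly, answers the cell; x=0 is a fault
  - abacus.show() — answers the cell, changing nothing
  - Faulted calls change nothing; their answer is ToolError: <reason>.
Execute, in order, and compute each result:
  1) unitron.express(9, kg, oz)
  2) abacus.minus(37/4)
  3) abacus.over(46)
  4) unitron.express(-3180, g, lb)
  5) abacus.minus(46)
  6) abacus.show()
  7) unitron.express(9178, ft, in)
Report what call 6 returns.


Answer: -8501/184

Derivation:
I try express with v: 9, u_from: kg, u_to: oz, and see 14400000000/45359237.
Invoking minus with x: 37/4: -37/4.
Now I run over with x: 46, → -37/184.
Next I call express with v: -3180, u_from: g, u_to: lb, and observe -318000000/45359237.
Now I run minus with x: 46: -8501/184.
Now I run show(), → -8501/184.
Using express with v: 9178, u_from: ft, u_to: in, and get 110136.


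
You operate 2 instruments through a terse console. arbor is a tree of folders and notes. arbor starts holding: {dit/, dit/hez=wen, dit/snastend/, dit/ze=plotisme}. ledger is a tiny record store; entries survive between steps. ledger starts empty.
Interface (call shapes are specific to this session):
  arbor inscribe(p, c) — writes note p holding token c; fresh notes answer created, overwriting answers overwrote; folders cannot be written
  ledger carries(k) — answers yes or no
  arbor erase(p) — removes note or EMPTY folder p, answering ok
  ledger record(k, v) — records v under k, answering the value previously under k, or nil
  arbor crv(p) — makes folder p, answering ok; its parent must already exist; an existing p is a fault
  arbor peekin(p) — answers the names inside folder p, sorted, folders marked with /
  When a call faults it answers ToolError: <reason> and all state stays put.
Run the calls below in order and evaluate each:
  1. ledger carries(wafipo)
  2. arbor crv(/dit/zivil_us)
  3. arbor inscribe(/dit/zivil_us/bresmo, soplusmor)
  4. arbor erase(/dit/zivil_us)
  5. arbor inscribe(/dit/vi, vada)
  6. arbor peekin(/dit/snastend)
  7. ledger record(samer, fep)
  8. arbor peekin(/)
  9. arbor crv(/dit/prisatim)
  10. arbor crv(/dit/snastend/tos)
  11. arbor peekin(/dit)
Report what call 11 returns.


Answer: [hez, prisatim/, snastend/, vi, ze, zivil_us/]

Derivation:
# ledger carries(k: wafipo) => no
# arbor crv(p: /dit/zivil_us) => ok
# arbor inscribe(p: /dit/zivil_us/bresmo, c: soplusmor) => created
# arbor erase(p: /dit/zivil_us) => ToolError: not empty
# arbor inscribe(p: /dit/vi, c: vada) => created
# arbor peekin(p: /dit/snastend) => []
# ledger record(k: samer, v: fep) => nil
# arbor peekin(p: /) => [dit/]
# arbor crv(p: /dit/prisatim) => ok
# arbor crv(p: /dit/snastend/tos) => ok
# arbor peekin(p: /dit) => [hez, prisatim/, snastend/, vi, ze, zivil_us/]


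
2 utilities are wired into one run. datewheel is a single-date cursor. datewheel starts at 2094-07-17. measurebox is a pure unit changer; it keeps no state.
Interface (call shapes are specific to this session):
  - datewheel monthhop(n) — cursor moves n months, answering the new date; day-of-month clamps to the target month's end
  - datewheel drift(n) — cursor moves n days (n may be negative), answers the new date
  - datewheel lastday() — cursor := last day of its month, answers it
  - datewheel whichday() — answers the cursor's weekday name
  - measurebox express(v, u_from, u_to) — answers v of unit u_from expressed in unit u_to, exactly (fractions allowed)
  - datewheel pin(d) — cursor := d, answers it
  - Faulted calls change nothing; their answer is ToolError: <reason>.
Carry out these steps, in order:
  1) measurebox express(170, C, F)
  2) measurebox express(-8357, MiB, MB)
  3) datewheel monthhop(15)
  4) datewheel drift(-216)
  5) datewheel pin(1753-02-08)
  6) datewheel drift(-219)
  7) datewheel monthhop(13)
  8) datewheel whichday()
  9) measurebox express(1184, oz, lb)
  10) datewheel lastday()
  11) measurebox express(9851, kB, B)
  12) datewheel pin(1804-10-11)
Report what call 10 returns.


-> measurebox express(v: 170, u_from: C, u_to: F)
<- 338
-> measurebox express(v: -8357, u_from: MiB, u_to: MB)
<- -136921088/15625
-> datewheel monthhop(n: 15)
<- 2095-10-17
-> datewheel drift(n: -216)
<- 2095-03-15
-> datewheel pin(d: 1753-02-08)
<- 1753-02-08
-> datewheel drift(n: -219)
<- 1752-07-04
-> datewheel monthhop(n: 13)
<- 1753-08-04
-> datewheel whichday()
<- Saturday
-> measurebox express(v: 1184, u_from: oz, u_to: lb)
<- 74
-> datewheel lastday()
<- 1753-08-31
-> measurebox express(v: 9851, u_from: kB, u_to: B)
<- 9851000
-> datewheel pin(d: 1804-10-11)
<- 1804-10-11

Answer: 1753-08-31


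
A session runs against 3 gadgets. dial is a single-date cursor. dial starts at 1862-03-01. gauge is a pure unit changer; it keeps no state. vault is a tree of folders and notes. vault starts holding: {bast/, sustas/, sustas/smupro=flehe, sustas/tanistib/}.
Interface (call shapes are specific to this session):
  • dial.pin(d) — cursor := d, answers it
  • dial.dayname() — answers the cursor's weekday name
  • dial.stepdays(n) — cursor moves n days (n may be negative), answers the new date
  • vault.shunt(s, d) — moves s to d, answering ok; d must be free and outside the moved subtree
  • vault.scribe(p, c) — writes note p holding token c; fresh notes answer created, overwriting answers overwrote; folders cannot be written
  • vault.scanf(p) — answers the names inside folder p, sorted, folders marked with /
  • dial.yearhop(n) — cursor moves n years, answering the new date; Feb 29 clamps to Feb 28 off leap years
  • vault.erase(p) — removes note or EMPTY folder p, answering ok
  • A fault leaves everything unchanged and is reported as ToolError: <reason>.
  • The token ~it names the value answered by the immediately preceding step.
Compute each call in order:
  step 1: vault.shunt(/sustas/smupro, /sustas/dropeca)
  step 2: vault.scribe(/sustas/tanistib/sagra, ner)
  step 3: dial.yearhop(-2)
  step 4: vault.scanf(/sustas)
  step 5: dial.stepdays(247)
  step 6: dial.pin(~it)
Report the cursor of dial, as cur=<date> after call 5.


Answer: cur=1860-11-03

Derivation:
;; vault.shunt(s: /sustas/smupro, d: /sustas/dropeca) => ok
;; vault.scribe(p: /sustas/tanistib/sagra, c: ner) => created
;; dial.yearhop(n: -2) => 1860-03-01
;; vault.scanf(p: /sustas) => [dropeca, tanistib/]
;; dial.stepdays(n: 247) => 1860-11-03
;; dial.pin(d: ~it) => 1860-11-03


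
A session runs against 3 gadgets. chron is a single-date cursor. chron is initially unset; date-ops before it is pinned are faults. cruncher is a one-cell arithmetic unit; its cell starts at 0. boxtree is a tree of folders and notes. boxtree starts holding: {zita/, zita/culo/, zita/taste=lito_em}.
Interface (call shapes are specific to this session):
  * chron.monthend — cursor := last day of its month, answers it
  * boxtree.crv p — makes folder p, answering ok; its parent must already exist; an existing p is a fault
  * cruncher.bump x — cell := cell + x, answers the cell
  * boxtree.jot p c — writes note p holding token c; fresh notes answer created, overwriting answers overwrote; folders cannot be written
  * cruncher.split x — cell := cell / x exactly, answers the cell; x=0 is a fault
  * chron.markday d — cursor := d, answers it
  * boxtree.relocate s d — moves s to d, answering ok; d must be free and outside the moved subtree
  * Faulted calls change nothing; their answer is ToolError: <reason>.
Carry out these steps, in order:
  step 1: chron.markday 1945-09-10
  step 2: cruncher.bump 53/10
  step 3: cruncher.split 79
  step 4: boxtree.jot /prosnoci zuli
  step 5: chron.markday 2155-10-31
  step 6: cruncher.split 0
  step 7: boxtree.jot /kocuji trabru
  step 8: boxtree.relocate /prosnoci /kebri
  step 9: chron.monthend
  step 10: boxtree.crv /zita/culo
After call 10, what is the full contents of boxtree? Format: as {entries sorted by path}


CALL markday[d=1945-09-10]
RET  1945-09-10
CALL bump[x=53/10]
RET  53/10
CALL split[x=79]
RET  53/790
CALL jot[p=/prosnoci; c=zuli]
RET  created
CALL markday[d=2155-10-31]
RET  2155-10-31
CALL split[x=0]
RET  ToolError: division by zero
CALL jot[p=/kocuji; c=trabru]
RET  created
CALL relocate[s=/prosnoci; d=/kebri]
RET  ok
CALL monthend[]
RET  2155-10-31
CALL crv[p=/zita/culo]
RET  ToolError: exists

Answer: {kebri=zuli, kocuji=trabru, zita/, zita/culo/, zita/taste=lito_em}


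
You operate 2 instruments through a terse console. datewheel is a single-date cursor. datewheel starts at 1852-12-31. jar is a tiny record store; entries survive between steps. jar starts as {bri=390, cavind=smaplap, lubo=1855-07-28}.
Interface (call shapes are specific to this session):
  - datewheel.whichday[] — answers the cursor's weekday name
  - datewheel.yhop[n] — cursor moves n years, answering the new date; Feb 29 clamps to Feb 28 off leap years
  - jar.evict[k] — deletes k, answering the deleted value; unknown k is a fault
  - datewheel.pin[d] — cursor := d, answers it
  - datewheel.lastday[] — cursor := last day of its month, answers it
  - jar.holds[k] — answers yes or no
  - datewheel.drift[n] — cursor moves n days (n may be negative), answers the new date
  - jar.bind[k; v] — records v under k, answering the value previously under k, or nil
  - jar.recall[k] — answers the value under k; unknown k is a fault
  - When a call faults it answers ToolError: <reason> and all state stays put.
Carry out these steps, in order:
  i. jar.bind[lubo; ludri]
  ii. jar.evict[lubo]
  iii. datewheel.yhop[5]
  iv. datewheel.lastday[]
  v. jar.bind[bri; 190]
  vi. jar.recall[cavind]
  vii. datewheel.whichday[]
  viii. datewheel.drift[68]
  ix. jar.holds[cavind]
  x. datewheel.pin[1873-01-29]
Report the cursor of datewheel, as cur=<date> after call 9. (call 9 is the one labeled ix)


Answer: cur=1858-03-09

Derivation:
==> jar.bind(lubo, ludri)
<== 1855-07-28
==> jar.evict(lubo)
<== ludri
==> datewheel.yhop(5)
<== 1857-12-31
==> datewheel.lastday()
<== 1857-12-31
==> jar.bind(bri, 190)
<== 390
==> jar.recall(cavind)
<== smaplap
==> datewheel.whichday()
<== Thursday
==> datewheel.drift(68)
<== 1858-03-09
==> jar.holds(cavind)
<== yes
==> datewheel.pin(1873-01-29)
<== 1873-01-29


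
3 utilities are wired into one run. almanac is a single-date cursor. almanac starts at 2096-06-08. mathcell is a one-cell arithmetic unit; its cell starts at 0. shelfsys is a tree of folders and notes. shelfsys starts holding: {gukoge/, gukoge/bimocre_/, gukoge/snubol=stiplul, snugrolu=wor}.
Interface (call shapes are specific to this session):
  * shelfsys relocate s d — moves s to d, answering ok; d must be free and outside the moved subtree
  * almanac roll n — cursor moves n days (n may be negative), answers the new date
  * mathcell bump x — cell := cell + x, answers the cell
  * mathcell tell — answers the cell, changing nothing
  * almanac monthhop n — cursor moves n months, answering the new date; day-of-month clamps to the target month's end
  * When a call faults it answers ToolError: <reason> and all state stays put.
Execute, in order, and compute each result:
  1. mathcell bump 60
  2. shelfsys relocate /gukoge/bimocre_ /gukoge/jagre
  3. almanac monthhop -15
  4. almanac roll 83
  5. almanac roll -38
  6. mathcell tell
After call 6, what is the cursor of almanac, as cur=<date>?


[in] mathcell bump x=60
= 60
[in] shelfsys relocate s=/gukoge/bimocre_ d=/gukoge/jagre
= ok
[in] almanac monthhop n=-15
= 2095-03-08
[in] almanac roll n=83
= 2095-05-30
[in] almanac roll n=-38
= 2095-04-22
[in] mathcell tell
= 60

Answer: cur=2095-04-22


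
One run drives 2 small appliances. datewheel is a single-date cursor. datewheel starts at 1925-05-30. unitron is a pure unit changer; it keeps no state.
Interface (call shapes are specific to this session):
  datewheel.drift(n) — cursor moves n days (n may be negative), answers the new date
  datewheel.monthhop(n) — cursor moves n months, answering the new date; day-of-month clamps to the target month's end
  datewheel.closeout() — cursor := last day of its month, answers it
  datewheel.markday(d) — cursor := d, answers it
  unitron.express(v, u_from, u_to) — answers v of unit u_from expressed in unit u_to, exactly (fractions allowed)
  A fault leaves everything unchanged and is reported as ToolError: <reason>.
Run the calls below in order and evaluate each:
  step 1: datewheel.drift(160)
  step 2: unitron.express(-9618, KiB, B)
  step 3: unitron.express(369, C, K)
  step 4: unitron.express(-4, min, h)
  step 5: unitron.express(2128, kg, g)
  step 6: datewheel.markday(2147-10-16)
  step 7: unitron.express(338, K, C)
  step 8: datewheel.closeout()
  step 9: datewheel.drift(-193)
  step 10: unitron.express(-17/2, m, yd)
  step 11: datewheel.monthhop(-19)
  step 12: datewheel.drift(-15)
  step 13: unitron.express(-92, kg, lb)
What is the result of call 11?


Invoking datewheel.drift using n: 160, which returns 1925-11-06.
Then unitron.express using v: -9618, u_from: KiB, u_to: B, yielding -9848832.
Invoking unitron.express using v: 369, u_from: C, u_to: K, and get 12843/20.
Then unitron.express using v: -4, u_from: min, u_to: h, giving -1/15.
Next I call unitron.express using v: 2128, u_from: kg, u_to: g, → 2128000.
Then datewheel.markday using d: 2147-10-16, which returns 2147-10-16.
I use unitron.express using v: 338, u_from: K, u_to: C, and get 1297/20.
I invoke datewheel.closeout(), and see 2147-10-31.
Then datewheel.drift using n: -193, which returns 2147-04-21.
Using unitron.express using v: -17/2, u_from: m, u_to: yd, which returns -10625/1143.
I run datewheel.monthhop using n: -19, — result: 2145-09-21.
I invoke datewheel.drift using n: -15, and see 2145-09-06.
I try unitron.express using v: -92, u_from: kg, u_to: lb, yielding -9200000000/45359237.

Answer: 2145-09-21


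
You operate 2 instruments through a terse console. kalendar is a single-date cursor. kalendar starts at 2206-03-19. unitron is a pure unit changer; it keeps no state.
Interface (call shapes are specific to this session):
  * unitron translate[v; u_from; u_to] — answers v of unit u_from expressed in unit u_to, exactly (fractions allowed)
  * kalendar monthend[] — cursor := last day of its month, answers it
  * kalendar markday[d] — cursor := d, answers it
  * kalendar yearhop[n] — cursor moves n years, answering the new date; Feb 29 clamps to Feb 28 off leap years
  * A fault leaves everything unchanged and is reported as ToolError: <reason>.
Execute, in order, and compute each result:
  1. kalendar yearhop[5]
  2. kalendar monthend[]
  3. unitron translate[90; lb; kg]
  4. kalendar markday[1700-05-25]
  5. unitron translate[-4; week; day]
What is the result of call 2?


>> kalendar yearhop(n→5)
<< 2211-03-19
>> kalendar monthend()
<< 2211-03-31
>> unitron translate(v→90, u_from→lb, u_to→kg)
<< 408233133/10000000
>> kalendar markday(d→1700-05-25)
<< 1700-05-25
>> unitron translate(v→-4, u_from→week, u_to→day)
<< -28

Answer: 2211-03-31


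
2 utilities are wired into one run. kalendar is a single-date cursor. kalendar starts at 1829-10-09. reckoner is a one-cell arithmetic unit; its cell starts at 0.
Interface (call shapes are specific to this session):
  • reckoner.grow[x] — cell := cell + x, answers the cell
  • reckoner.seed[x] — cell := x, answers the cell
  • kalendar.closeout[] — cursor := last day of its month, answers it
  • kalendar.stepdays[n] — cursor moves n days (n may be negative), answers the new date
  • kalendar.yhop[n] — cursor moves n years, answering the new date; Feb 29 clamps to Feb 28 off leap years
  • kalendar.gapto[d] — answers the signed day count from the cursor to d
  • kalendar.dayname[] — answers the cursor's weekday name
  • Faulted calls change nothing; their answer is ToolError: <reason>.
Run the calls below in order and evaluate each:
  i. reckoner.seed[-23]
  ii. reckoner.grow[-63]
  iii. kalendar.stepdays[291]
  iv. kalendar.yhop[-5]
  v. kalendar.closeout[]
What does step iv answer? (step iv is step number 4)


Answer: 1825-07-27

Derivation:
Do: seed[x=-23]
See: -23
Do: grow[x=-63]
See: -86
Do: stepdays[n=291]
See: 1830-07-27
Do: yhop[n=-5]
See: 1825-07-27
Do: closeout[]
See: 1825-07-31


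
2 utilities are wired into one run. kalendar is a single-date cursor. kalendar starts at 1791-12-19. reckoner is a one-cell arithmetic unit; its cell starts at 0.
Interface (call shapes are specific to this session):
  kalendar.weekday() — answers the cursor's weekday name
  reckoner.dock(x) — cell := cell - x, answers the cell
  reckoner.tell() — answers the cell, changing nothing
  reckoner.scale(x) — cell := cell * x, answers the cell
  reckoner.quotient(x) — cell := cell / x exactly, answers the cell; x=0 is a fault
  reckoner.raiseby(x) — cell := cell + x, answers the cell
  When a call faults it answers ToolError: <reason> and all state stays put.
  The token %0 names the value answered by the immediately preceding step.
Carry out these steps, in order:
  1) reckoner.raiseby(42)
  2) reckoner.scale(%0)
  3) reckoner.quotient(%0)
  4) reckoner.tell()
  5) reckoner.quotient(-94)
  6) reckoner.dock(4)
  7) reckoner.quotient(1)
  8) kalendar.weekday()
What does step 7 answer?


Answer: -377/94

Derivation:
$ reckoner.raiseby x: 42
:: 42
$ reckoner.scale x: %0
:: 1764
$ reckoner.quotient x: %0
:: 1
$ reckoner.tell
:: 1
$ reckoner.quotient x: -94
:: -1/94
$ reckoner.dock x: 4
:: -377/94
$ reckoner.quotient x: 1
:: -377/94
$ kalendar.weekday
:: Monday


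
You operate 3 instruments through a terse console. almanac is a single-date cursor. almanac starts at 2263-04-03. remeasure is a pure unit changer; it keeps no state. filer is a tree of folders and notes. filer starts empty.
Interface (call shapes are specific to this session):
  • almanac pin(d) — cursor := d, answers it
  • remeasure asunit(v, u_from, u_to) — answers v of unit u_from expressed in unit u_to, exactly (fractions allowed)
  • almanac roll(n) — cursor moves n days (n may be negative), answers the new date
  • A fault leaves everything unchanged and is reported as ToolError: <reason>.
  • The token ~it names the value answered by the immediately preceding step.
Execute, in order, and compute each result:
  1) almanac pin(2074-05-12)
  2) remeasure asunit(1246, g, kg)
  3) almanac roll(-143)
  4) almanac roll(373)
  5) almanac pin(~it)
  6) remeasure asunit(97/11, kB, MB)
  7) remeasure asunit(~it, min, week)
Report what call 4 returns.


Answer: 2074-12-28

Derivation:
Invoking almanac pin on d→2074-05-12, and see 2074-05-12.
I call remeasure asunit on v→1246, u_from→g, u_to→kg, → 623/500.
I invoke almanac roll on n→-143, which returns 2073-12-20.
Calling almanac roll on n→373, and observe 2074-12-28.
Calling almanac pin on d→~it, → 2074-12-28.
Using remeasure asunit on v→97/11, u_from→kB, u_to→MB, giving 97/11000.
I try remeasure asunit on v→~it, u_from→min, u_to→week, and see 97/110880000.


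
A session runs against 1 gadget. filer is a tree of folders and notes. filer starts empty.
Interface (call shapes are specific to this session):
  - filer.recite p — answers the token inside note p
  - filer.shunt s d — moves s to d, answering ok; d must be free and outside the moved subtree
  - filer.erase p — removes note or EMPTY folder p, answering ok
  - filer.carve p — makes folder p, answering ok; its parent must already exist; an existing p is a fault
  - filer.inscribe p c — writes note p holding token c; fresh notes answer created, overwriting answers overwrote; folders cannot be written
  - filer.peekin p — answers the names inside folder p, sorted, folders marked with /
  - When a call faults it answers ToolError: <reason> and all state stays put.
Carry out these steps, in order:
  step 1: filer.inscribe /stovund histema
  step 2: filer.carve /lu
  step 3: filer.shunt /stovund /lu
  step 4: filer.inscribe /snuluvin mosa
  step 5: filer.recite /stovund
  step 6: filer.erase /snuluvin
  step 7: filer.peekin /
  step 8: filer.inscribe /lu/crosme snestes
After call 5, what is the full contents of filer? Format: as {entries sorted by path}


I use inscribe(p: /stovund, c: histema): created.
Next I call carve(p: /lu), yielding ok.
I use shunt(s: /stovund, d: /lu): ToolError: exists.
I run inscribe(p: /snuluvin, c: mosa), which returns created.
I call recite(p: /stovund), giving histema.
I try erase(p: /snuluvin), giving ok.
I try peekin(p: /), which returns [lu/, stovund].
Invoking inscribe(p: /lu/crosme, c: snestes), and see created.

Answer: {lu/, snuluvin=mosa, stovund=histema}


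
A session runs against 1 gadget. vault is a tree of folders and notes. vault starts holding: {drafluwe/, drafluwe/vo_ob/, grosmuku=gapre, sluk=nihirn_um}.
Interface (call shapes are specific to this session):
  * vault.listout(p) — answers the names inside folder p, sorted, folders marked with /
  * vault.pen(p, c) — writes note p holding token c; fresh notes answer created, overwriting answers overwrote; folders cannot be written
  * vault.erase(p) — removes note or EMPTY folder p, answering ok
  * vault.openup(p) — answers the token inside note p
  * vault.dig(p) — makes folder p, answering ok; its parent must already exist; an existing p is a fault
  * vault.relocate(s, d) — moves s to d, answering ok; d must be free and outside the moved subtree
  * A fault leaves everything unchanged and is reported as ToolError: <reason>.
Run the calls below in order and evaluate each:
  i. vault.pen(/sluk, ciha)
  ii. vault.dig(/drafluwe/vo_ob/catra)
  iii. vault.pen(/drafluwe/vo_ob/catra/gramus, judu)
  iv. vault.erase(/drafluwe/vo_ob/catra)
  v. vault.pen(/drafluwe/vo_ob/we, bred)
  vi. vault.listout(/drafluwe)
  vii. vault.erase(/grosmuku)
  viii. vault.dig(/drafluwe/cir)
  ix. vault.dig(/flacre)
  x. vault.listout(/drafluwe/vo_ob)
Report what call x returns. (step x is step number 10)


→ pen(p: /sluk, c: ciha)
← overwrote
→ dig(p: /drafluwe/vo_ob/catra)
← ok
→ pen(p: /drafluwe/vo_ob/catra/gramus, c: judu)
← created
→ erase(p: /drafluwe/vo_ob/catra)
← ToolError: not empty
→ pen(p: /drafluwe/vo_ob/we, c: bred)
← created
→ listout(p: /drafluwe)
← [vo_ob/]
→ erase(p: /grosmuku)
← ok
→ dig(p: /drafluwe/cir)
← ok
→ dig(p: /flacre)
← ok
→ listout(p: /drafluwe/vo_ob)
← [catra/, we]

Answer: [catra/, we]


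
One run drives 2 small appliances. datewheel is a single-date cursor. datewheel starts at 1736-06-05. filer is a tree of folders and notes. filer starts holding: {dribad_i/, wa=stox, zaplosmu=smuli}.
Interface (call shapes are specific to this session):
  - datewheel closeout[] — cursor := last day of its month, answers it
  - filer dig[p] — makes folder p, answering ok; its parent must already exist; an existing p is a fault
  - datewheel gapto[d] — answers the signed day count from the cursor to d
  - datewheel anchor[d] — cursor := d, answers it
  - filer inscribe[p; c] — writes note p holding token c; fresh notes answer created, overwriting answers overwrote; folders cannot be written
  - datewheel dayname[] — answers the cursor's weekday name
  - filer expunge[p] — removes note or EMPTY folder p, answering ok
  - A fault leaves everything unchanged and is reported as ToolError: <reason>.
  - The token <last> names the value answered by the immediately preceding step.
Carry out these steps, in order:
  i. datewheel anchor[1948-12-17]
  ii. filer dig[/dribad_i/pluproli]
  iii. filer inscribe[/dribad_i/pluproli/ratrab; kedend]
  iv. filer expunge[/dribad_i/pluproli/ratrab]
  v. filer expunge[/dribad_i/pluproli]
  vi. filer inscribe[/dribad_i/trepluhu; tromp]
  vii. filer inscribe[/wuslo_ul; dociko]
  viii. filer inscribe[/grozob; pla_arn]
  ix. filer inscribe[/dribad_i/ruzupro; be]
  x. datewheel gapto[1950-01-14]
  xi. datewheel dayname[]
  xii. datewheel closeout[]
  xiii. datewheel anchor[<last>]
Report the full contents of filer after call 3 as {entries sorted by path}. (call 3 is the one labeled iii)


$ datewheel anchor 1948-12-17
[out] 1948-12-17
$ filer dig /dribad_i/pluproli
[out] ok
$ filer inscribe /dribad_i/pluproli/ratrab kedend
[out] created
$ filer expunge /dribad_i/pluproli/ratrab
[out] ok
$ filer expunge /dribad_i/pluproli
[out] ok
$ filer inscribe /dribad_i/trepluhu tromp
[out] created
$ filer inscribe /wuslo_ul dociko
[out] created
$ filer inscribe /grozob pla_arn
[out] created
$ filer inscribe /dribad_i/ruzupro be
[out] created
$ datewheel gapto 1950-01-14
[out] 393
$ datewheel dayname
[out] Friday
$ datewheel closeout
[out] 1948-12-31
$ datewheel anchor <last>
[out] 1948-12-31

Answer: {dribad_i/, dribad_i/pluproli/, dribad_i/pluproli/ratrab=kedend, wa=stox, zaplosmu=smuli}


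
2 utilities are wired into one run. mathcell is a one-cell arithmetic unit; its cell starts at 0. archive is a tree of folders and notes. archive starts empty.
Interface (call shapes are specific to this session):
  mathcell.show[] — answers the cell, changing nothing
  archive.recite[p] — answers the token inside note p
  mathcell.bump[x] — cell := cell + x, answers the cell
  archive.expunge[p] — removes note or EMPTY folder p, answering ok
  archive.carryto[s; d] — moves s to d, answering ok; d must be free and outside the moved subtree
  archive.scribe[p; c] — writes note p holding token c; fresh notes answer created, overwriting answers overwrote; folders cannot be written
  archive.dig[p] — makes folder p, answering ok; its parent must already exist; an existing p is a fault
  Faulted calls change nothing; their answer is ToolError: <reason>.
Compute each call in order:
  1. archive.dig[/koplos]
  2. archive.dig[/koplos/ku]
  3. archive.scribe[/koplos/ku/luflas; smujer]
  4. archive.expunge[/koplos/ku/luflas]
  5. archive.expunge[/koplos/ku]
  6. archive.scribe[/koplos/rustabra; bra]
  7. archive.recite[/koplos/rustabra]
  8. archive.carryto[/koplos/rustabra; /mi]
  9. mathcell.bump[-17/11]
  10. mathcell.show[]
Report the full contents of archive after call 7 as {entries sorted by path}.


Answer: {koplos/, koplos/rustabra=bra}

Derivation:
==> archive.dig(p=/koplos)
<== ok
==> archive.dig(p=/koplos/ku)
<== ok
==> archive.scribe(p=/koplos/ku/luflas, c=smujer)
<== created
==> archive.expunge(p=/koplos/ku/luflas)
<== ok
==> archive.expunge(p=/koplos/ku)
<== ok
==> archive.scribe(p=/koplos/rustabra, c=bra)
<== created
==> archive.recite(p=/koplos/rustabra)
<== bra
==> archive.carryto(s=/koplos/rustabra, d=/mi)
<== ok
==> mathcell.bump(x=-17/11)
<== -17/11
==> mathcell.show()
<== -17/11


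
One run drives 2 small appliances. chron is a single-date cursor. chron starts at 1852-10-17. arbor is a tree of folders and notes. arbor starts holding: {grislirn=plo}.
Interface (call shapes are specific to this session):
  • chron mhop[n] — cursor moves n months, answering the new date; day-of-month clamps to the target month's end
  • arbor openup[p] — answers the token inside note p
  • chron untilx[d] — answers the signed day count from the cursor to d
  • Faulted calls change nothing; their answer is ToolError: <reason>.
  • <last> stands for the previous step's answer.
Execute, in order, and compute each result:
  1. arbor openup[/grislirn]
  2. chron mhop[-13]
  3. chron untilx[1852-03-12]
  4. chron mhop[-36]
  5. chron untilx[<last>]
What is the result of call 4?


[in] arbor openup p→/grislirn
[out] plo
[in] chron mhop n→-13
[out] 1851-09-17
[in] chron untilx d→1852-03-12
[out] 177
[in] chron mhop n→-36
[out] 1848-09-17
[in] chron untilx d→<last>
[out] 0

Answer: 1848-09-17


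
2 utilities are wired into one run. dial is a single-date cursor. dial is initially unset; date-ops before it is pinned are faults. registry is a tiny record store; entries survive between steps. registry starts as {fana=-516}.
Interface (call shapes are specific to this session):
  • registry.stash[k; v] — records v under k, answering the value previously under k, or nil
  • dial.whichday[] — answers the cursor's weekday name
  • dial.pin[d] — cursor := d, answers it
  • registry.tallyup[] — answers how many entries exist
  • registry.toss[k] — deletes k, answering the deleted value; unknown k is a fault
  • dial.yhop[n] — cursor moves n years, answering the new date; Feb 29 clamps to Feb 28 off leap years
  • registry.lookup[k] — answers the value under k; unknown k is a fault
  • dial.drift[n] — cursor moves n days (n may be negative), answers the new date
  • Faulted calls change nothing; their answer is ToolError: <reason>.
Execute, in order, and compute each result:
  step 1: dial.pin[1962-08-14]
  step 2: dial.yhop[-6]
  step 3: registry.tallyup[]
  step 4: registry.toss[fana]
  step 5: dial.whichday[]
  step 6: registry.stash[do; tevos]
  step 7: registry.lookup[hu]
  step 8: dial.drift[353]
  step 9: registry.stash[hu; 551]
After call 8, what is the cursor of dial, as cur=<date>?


Calling pin(d=1962-08-14), and get 1962-08-14.
I try yhop(n=-6), and observe 1956-08-14.
Now I run tallyup(), — result: 1.
Using toss(k=fana), → -516.
Next I call whichday(): Tuesday.
Calling stash(k=do, v=tevos), giving nil.
I call lookup(k=hu), and observe ToolError: no such key hu.
I run drift(n=353), and get 1957-08-02.
I run stash(k=hu, v=551): nil.

Answer: cur=1957-08-02


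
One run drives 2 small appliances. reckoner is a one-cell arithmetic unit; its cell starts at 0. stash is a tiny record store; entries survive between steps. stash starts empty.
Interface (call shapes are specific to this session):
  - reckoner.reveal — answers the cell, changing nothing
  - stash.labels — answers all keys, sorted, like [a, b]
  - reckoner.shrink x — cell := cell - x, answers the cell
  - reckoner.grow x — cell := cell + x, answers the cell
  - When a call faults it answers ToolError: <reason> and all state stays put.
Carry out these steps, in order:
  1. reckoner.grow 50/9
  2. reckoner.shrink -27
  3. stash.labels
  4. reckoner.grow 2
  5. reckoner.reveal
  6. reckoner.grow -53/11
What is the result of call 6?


I run reckoner.grow on x→50/9: 50/9.
I use reckoner.shrink on x→-27, yielding 293/9.
Then stash.labels, which returns [].
I run reckoner.grow on x→2, giving 311/9.
Next I call reckoner.reveal(), which returns 311/9.
I try reckoner.grow on x→-53/11, which returns 2944/99.

Answer: 2944/99


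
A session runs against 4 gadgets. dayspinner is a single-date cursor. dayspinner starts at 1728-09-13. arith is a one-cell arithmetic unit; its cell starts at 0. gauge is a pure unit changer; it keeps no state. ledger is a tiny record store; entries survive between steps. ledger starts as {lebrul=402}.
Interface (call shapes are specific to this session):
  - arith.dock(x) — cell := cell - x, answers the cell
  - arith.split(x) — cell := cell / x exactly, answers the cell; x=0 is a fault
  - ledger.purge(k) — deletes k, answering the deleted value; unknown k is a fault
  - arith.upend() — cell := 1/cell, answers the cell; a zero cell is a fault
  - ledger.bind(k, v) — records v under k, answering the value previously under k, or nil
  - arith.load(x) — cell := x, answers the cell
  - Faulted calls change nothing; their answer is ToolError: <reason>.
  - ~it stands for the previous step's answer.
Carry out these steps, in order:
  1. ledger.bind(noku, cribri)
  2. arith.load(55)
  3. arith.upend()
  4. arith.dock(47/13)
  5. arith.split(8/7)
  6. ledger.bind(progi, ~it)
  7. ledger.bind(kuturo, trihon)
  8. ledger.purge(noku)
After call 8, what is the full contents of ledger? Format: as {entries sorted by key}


;; ledger.bind(k: noku, v: cribri) -> nil
;; arith.load(x: 55) -> 55
;; arith.upend() -> 1/55
;; arith.dock(x: 47/13) -> -2572/715
;; arith.split(x: 8/7) -> -4501/1430
;; ledger.bind(k: progi, v: ~it) -> nil
;; ledger.bind(k: kuturo, v: trihon) -> nil
;; ledger.purge(k: noku) -> cribri

Answer: {kuturo=trihon, lebrul=402, progi=-4501/1430}


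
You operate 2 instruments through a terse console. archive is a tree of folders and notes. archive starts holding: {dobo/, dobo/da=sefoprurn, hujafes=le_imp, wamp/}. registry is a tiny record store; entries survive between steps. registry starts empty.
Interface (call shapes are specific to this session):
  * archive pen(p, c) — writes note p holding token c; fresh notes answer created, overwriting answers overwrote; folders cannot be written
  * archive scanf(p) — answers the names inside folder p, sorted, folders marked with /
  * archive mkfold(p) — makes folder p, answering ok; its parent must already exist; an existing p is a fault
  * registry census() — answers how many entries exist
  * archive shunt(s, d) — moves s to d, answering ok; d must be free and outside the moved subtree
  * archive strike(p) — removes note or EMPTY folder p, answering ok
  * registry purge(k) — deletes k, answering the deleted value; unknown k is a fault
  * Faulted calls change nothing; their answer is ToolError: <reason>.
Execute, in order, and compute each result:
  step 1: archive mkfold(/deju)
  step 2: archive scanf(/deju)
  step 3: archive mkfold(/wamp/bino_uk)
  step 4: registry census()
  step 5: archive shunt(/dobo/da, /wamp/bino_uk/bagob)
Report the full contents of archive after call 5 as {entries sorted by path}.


Answer: {deju/, dobo/, hujafes=le_imp, wamp/, wamp/bino_uk/, wamp/bino_uk/bagob=sefoprurn}

Derivation:
>> archive mkfold(p→/deju)
<< ok
>> archive scanf(p→/deju)
<< []
>> archive mkfold(p→/wamp/bino_uk)
<< ok
>> registry census()
<< 0
>> archive shunt(s→/dobo/da, d→/wamp/bino_uk/bagob)
<< ok


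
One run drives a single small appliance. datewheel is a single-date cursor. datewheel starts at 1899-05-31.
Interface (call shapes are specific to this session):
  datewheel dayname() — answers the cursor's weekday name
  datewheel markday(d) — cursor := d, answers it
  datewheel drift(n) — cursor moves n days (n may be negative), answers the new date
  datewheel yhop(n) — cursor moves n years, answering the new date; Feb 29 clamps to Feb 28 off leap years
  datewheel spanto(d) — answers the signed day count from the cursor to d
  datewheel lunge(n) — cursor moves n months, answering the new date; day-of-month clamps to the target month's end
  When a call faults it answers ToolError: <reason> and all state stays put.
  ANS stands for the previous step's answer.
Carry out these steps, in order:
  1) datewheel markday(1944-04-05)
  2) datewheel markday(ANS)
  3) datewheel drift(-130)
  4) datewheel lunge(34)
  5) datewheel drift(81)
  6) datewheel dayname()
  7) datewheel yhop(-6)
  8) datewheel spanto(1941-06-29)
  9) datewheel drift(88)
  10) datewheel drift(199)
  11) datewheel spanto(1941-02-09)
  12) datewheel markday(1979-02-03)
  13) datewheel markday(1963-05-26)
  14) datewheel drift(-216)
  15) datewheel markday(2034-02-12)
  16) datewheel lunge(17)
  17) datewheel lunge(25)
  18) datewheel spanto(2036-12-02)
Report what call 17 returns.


Answer: 2037-08-12

Derivation:
>> datewheel markday(d=1944-04-05)
<< 1944-04-05
>> datewheel markday(d=ANS)
<< 1944-04-05
>> datewheel drift(n=-130)
<< 1943-11-27
>> datewheel lunge(n=34)
<< 1946-09-27
>> datewheel drift(n=81)
<< 1946-12-17
>> datewheel dayname()
<< Tuesday
>> datewheel yhop(n=-6)
<< 1940-12-17
>> datewheel spanto(d=1941-06-29)
<< 194
>> datewheel drift(n=88)
<< 1941-03-15
>> datewheel drift(n=199)
<< 1941-09-30
>> datewheel spanto(d=1941-02-09)
<< -233
>> datewheel markday(d=1979-02-03)
<< 1979-02-03
>> datewheel markday(d=1963-05-26)
<< 1963-05-26
>> datewheel drift(n=-216)
<< 1962-10-22
>> datewheel markday(d=2034-02-12)
<< 2034-02-12
>> datewheel lunge(n=17)
<< 2035-07-12
>> datewheel lunge(n=25)
<< 2037-08-12
>> datewheel spanto(d=2036-12-02)
<< -253


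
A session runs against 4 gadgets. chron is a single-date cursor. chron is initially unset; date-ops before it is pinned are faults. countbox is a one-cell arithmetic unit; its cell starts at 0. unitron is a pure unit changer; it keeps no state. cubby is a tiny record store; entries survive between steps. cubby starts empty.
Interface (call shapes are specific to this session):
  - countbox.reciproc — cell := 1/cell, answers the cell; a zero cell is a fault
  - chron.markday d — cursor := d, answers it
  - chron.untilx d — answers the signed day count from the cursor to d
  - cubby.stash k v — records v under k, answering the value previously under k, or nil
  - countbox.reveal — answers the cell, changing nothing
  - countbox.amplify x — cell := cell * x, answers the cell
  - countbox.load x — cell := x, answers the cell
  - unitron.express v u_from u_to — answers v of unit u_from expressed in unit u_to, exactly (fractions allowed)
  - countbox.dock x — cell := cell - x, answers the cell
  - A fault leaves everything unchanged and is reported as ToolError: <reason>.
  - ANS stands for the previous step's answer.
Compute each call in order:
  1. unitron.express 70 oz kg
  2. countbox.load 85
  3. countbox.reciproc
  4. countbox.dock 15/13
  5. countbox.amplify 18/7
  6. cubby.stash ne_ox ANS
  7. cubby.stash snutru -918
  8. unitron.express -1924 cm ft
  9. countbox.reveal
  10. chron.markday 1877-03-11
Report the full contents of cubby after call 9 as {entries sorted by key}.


Answer: {ne_ox=-22716/7735, snutru=-918}

Derivation:
>>> express v→70 u_from→oz u_to→kg
= 317514659/160000000
>>> load x→85
= 85
>>> reciproc
= 1/85
>>> dock x→15/13
= -1262/1105
>>> amplify x→18/7
= -22716/7735
>>> stash k→ne_ox v→ANS
= nil
>>> stash k→snutru v→-918
= nil
>>> express v→-1924 u_from→cm u_to→ft
= -24050/381
>>> reveal
= -22716/7735
>>> markday d→1877-03-11
= 1877-03-11
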